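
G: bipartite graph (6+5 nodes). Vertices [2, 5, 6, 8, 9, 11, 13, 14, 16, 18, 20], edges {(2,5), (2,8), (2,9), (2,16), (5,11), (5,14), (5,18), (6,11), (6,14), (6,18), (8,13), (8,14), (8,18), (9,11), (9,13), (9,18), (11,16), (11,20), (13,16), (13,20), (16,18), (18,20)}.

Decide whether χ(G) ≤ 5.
Yes, G is 5-colorable

A valid 5-coloring: color 1: [2, 11, 13, 14, 18]; color 2: [5, 6, 8, 9, 16, 20].
(χ(G) = 2 ≤ 5.)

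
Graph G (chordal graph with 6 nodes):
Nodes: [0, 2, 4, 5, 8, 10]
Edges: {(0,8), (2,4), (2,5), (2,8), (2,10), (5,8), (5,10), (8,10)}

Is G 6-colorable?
Yes, G is 6-colorable

A valid 6-coloring: color 1: [4, 8]; color 2: [0, 2]; color 3: [5]; color 4: [10].
(χ(G) = 4 ≤ 6.)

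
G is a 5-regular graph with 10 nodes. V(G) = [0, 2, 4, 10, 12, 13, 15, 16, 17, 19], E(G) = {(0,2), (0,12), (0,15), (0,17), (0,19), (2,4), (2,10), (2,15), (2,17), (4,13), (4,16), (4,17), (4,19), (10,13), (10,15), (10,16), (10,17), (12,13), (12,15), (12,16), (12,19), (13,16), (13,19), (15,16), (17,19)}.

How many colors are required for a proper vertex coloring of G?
χ(G) = 4

Clique number ω(G) = 3 (lower bound: χ ≥ ω).
Odd cycle [12, 19, 17, 2, 15] needs 3 colors (χ ≥ 3).
Vertex 0 is adjacent to every vertex of [2, 12, 15, 17, 19], which already need 3 colors among themselves, so 0 needs a new color (χ ≥ 4).
The coloring below uses 4 colors, so χ(G) = 4.
A valid 4-coloring: color 1: [13, 15, 17]; color 2: [0, 4, 10]; color 3: [2, 16, 19]; color 4: [12].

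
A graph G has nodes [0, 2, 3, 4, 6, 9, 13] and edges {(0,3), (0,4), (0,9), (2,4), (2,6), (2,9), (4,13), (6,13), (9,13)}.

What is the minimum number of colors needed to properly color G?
Clique number ω(G) = 2 (lower bound: χ ≥ ω).
The graph is bipartite (no odd cycle), so 2 colors suffice: χ(G) = 2.
A valid 2-coloring: color 1: [0, 2, 13]; color 2: [3, 4, 6, 9].

χ(G) = 2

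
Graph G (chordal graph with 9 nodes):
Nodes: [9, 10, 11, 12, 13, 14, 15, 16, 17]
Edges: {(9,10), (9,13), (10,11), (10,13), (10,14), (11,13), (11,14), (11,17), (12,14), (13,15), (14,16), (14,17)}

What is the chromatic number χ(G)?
χ(G) = 3

Clique number ω(G) = 3 (lower bound: χ ≥ ω).
The clique on [9, 10, 13] has size 3, forcing χ ≥ 3, and the coloring below uses 3 colors, so χ(G) = 3.
A valid 3-coloring: color 1: [13, 14]; color 2: [9, 11, 12, 15, 16]; color 3: [10, 17].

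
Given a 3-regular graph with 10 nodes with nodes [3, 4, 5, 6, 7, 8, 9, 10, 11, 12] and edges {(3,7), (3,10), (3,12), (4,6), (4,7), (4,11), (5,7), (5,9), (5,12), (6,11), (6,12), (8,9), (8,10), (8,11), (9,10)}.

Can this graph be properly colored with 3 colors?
A valid 3-coloring: color 1: [7, 9, 11, 12]; color 2: [3, 4, 5, 8]; color 3: [6, 10].
(χ(G) = 3 ≤ 3.)

Yes, G is 3-colorable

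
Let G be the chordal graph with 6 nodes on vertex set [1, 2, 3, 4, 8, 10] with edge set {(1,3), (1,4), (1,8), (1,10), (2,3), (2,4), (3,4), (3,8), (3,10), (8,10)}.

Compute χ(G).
Clique number ω(G) = 4 (lower bound: χ ≥ ω).
The clique on [1, 3, 8, 10] has size 4, forcing χ ≥ 4, and the coloring below uses 4 colors, so χ(G) = 4.
A valid 4-coloring: color 1: [3]; color 2: [1, 2]; color 3: [4, 10]; color 4: [8].

χ(G) = 4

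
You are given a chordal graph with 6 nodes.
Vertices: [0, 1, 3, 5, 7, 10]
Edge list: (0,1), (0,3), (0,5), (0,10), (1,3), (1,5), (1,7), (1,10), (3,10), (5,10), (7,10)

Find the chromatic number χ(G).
Clique number ω(G) = 4 (lower bound: χ ≥ ω).
The clique on [0, 1, 3, 10] has size 4, forcing χ ≥ 4, and the coloring below uses 4 colors, so χ(G) = 4.
A valid 4-coloring: color 1: [1]; color 2: [10]; color 3: [0, 7]; color 4: [3, 5].

χ(G) = 4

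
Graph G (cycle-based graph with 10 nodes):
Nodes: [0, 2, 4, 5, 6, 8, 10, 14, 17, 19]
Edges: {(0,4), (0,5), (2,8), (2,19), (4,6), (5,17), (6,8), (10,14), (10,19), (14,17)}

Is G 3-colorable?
A valid 3-coloring: color 1: [4, 5, 8, 14, 19]; color 2: [0, 2, 6, 10, 17].
(χ(G) = 2 ≤ 3.)

Yes, G is 3-colorable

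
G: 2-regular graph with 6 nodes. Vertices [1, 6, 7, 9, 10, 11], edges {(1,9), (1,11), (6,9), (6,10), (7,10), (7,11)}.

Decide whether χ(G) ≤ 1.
Edge (1,9) forces its endpoints to differ, so 1 color is not enough.

No, G is not 1-colorable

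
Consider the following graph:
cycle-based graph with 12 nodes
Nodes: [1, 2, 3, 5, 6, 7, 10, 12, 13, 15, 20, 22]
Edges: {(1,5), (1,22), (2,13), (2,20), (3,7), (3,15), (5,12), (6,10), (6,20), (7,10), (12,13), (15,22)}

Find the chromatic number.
Clique number ω(G) = 2 (lower bound: χ ≥ ω).
The graph is bipartite (no odd cycle), so 2 colors suffice: χ(G) = 2.
A valid 2-coloring: color 1: [1, 2, 6, 7, 12, 15]; color 2: [3, 5, 10, 13, 20, 22].

χ(G) = 2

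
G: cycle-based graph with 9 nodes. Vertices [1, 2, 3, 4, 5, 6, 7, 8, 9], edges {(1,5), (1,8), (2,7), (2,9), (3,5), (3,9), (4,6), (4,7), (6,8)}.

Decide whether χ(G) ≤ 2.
Odd cycle [8, 6, 4, 7, 2, 9, 3, 5, 1] needs 3 colors (χ ≥ 3).
Hence χ(G) ≥ 3 > 2, so no proper 2-coloring exists.

No, G is not 2-colorable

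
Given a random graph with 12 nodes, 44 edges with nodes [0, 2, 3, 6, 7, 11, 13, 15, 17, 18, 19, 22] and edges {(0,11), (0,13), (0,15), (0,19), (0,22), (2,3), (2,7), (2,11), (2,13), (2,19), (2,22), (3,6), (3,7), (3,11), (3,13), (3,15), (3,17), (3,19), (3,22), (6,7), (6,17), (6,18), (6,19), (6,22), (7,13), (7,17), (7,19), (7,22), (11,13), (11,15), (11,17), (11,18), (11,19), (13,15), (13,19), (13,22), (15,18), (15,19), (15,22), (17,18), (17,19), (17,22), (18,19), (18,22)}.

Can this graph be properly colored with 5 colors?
Yes, G is 5-colorable

A valid 5-coloring: color 1: [19, 22]; color 2: [0, 3, 18]; color 3: [7, 11]; color 4: [13, 17]; color 5: [2, 6, 15].
(χ(G) = 5 ≤ 5.)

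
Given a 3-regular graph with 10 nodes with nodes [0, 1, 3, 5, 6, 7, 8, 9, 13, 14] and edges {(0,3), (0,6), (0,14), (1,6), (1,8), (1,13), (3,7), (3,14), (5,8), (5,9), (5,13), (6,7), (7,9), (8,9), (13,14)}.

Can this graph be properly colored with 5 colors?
Yes, G is 5-colorable

A valid 5-coloring: color 1: [0, 1, 9]; color 2: [7, 8, 13]; color 3: [3, 5, 6]; color 4: [14].
(χ(G) = 3 ≤ 5.)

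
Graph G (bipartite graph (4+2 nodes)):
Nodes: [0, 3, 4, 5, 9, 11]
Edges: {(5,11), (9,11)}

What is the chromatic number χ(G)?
χ(G) = 2

Clique number ω(G) = 2 (lower bound: χ ≥ ω).
The graph is bipartite (no odd cycle), so 2 colors suffice: χ(G) = 2.
A valid 2-coloring: color 1: [0, 3, 4, 11]; color 2: [5, 9].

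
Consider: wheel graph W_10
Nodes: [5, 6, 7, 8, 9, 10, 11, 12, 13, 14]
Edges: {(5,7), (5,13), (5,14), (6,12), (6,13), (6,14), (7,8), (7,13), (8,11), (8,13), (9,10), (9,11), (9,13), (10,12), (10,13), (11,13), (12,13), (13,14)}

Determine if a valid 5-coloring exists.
Yes, G is 5-colorable

A valid 5-coloring: color 1: [13]; color 2: [8, 9, 12, 14]; color 3: [5, 6, 10, 11]; color 4: [7].
(χ(G) = 4 ≤ 5.)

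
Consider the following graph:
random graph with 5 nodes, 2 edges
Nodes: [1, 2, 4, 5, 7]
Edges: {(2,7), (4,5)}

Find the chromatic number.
Clique number ω(G) = 2 (lower bound: χ ≥ ω).
The graph is bipartite (no odd cycle), so 2 colors suffice: χ(G) = 2.
A valid 2-coloring: color 1: [1, 5, 7]; color 2: [2, 4].

χ(G) = 2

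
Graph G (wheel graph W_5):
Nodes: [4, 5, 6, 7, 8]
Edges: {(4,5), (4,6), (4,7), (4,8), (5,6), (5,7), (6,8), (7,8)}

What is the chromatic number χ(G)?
Clique number ω(G) = 3 (lower bound: χ ≥ ω).
The clique on [4, 6, 8] has size 3, forcing χ ≥ 3, and the coloring below uses 3 colors, so χ(G) = 3.
A valid 3-coloring: color 1: [4]; color 2: [6, 7]; color 3: [5, 8].

χ(G) = 3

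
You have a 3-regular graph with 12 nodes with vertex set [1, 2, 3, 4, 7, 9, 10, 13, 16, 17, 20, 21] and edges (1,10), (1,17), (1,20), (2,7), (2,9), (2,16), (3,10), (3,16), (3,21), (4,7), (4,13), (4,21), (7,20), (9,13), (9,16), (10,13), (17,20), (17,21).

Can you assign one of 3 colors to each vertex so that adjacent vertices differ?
A valid 3-coloring: color 1: [1, 3, 7, 9]; color 2: [4, 10, 16, 17]; color 3: [2, 13, 20, 21].
(χ(G) = 3 ≤ 3.)

Yes, G is 3-colorable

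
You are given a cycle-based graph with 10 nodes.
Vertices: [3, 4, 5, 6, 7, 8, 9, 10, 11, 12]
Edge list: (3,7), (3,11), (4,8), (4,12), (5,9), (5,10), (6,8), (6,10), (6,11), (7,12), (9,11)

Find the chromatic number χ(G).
χ(G) = 3

Clique number ω(G) = 2 (lower bound: χ ≥ ω).
Odd cycle [9, 5, 10, 6, 11] needs 3 colors (χ ≥ 3).
The coloring below uses 3 colors, so χ(G) = 3.
A valid 3-coloring: color 1: [5, 8, 11, 12]; color 2: [4, 6, 7, 9]; color 3: [3, 10].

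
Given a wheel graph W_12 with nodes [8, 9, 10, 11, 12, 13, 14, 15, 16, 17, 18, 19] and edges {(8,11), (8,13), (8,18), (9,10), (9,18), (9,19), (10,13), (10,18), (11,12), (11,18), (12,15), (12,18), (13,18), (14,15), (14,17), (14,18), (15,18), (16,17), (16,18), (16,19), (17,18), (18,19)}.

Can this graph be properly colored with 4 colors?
A valid 4-coloring: color 1: [18]; color 2: [9, 11, 13, 15, 17]; color 3: [8, 10, 12, 14, 16]; color 4: [19].
(χ(G) = 4 ≤ 4.)

Yes, G is 4-colorable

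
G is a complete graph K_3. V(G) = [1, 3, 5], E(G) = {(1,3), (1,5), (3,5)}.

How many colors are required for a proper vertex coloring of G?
Clique number ω(G) = 3 (lower bound: χ ≥ ω).
The clique on [1, 3, 5] has size 3, forcing χ ≥ 3, and the coloring below uses 3 colors, so χ(G) = 3.
A valid 3-coloring: color 1: [3]; color 2: [5]; color 3: [1].

χ(G) = 3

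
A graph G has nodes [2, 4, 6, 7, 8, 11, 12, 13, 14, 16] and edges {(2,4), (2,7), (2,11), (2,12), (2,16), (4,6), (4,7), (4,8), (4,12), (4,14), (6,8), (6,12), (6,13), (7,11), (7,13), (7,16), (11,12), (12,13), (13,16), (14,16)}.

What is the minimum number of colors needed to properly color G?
χ(G) = 4

Clique number ω(G) = 3 (lower bound: χ ≥ ω).
Suppose a proper 3-coloring c exists. The clique [2, 4, 7] takes 3 distinct colors; by symmetry let c(2) = 1, c(4) = 2, c(7) = 3.
- Vertex 12: neighbors [2, 4] already have colors [1, 2] ⇒ c(12) = 3.
- Vertex 6: neighbors [4, 12] already have colors [2, 3] ⇒ c(6) = 1.
- Vertex 16: neighbors [2, 7] already have colors [1, 3] ⇒ c(16) = 2.
- Vertex 13: neighbors [6, 16, 7] already have colors [1, 2, 3] — all 3 colors blocked. Contradiction.
The forced assignments end in a contradiction, so G has no proper 3-coloring (χ ≥ 4).
The coloring below uses 4 colors, so χ(G) = 4.
A valid 4-coloring: color 1: [4, 11, 16]; color 2: [7, 8, 12, 14]; color 3: [2, 6]; color 4: [13].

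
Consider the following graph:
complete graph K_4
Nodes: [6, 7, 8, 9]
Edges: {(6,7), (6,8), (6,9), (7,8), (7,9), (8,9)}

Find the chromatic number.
χ(G) = 4

Clique number ω(G) = 4 (lower bound: χ ≥ ω).
The clique on [6, 7, 8, 9] has size 4, forcing χ ≥ 4, and the coloring below uses 4 colors, so χ(G) = 4.
A valid 4-coloring: color 1: [9]; color 2: [6]; color 3: [8]; color 4: [7].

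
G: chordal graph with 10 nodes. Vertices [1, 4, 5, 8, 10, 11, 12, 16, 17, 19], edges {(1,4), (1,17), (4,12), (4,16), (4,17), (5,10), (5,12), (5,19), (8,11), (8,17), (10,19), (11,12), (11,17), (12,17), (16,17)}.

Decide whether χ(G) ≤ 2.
No, G is not 2-colorable

The clique on vertices [8, 11, 17] has size 3 > 2, so it alone needs 3 colors.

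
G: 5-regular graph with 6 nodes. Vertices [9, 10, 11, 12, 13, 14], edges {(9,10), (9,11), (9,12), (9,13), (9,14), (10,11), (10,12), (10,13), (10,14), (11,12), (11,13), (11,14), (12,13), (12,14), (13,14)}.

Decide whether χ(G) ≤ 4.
No, G is not 4-colorable

The clique on vertices [9, 10, 11, 12, 13, 14] has size 6 > 4, so it alone needs 6 colors.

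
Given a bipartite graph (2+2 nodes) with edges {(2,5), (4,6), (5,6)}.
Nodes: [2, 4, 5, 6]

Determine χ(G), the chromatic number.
χ(G) = 2

Clique number ω(G) = 2 (lower bound: χ ≥ ω).
The graph is bipartite (no odd cycle), so 2 colors suffice: χ(G) = 2.
A valid 2-coloring: color 1: [4, 5]; color 2: [2, 6].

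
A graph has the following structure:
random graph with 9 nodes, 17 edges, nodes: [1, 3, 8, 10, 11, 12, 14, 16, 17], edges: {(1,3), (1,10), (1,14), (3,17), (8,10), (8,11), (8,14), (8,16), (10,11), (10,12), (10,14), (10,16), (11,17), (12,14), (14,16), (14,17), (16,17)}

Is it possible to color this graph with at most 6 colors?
A valid 6-coloring: color 1: [10, 17]; color 2: [3, 11, 14]; color 3: [1, 12, 16]; color 4: [8].
(χ(G) = 4 ≤ 6.)

Yes, G is 6-colorable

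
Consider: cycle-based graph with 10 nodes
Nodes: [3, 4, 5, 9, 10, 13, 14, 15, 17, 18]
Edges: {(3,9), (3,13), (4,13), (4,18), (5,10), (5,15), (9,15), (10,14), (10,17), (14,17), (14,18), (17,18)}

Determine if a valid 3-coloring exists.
A valid 3-coloring: color 1: [3, 10, 15, 18]; color 2: [4, 5, 9, 17]; color 3: [13, 14].
(χ(G) = 3 ≤ 3.)

Yes, G is 3-colorable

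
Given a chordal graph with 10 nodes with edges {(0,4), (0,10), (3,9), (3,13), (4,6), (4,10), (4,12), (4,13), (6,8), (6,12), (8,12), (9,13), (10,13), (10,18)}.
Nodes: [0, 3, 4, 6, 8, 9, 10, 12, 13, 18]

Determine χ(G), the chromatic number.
χ(G) = 3

Clique number ω(G) = 3 (lower bound: χ ≥ ω).
The clique on [3, 9, 13] has size 3, forcing χ ≥ 3, and the coloring below uses 3 colors, so χ(G) = 3.
A valid 3-coloring: color 1: [4, 8, 9, 18]; color 2: [0, 6, 13]; color 3: [3, 10, 12].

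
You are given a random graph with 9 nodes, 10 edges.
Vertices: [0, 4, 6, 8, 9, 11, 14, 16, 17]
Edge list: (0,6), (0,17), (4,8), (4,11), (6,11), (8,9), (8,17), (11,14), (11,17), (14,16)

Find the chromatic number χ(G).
Clique number ω(G) = 2 (lower bound: χ ≥ ω).
The graph is bipartite (no odd cycle), so 2 colors suffice: χ(G) = 2.
A valid 2-coloring: color 1: [0, 8, 11, 16]; color 2: [4, 6, 9, 14, 17].

χ(G) = 2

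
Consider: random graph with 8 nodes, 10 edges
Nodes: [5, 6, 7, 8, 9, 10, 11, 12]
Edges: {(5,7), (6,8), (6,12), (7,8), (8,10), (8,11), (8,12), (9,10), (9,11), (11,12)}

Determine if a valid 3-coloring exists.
A valid 3-coloring: color 1: [5, 8, 9]; color 2: [6, 7, 10, 11]; color 3: [12].
(χ(G) = 3 ≤ 3.)

Yes, G is 3-colorable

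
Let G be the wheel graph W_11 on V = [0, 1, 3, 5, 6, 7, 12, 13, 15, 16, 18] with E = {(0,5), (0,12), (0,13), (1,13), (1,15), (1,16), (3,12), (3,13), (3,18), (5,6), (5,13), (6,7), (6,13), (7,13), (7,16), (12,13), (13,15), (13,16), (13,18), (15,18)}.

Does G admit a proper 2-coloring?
No, G is not 2-colorable

The clique on vertices [0, 12, 13] has size 3 > 2, so it alone needs 3 colors.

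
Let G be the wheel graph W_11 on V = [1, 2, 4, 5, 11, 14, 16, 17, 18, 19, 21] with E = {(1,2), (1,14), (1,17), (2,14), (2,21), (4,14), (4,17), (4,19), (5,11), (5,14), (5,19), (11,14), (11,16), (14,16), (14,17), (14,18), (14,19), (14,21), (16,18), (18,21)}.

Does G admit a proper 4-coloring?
A valid 4-coloring: color 1: [14]; color 2: [2, 11, 17, 18, 19]; color 3: [1, 4, 5, 16, 21].
(χ(G) = 3 ≤ 4.)

Yes, G is 4-colorable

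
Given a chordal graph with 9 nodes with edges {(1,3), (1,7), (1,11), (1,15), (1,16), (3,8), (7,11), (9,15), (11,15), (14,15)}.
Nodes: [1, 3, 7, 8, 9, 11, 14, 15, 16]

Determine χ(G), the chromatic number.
Clique number ω(G) = 3 (lower bound: χ ≥ ω).
The clique on [1, 7, 11] has size 3, forcing χ ≥ 3, and the coloring below uses 3 colors, so χ(G) = 3.
A valid 3-coloring: color 1: [1, 8, 9, 14]; color 2: [3, 7, 15, 16]; color 3: [11].

χ(G) = 3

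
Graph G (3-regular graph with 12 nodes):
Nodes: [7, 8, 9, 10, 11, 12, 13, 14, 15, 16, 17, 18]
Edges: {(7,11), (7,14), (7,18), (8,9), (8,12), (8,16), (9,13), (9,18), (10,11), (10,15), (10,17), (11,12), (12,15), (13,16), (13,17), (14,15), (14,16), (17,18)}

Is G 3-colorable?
Yes, G is 3-colorable

A valid 3-coloring: color 1: [9, 10, 12, 14]; color 2: [8, 11, 13, 15, 18]; color 3: [7, 16, 17].
(χ(G) = 3 ≤ 3.)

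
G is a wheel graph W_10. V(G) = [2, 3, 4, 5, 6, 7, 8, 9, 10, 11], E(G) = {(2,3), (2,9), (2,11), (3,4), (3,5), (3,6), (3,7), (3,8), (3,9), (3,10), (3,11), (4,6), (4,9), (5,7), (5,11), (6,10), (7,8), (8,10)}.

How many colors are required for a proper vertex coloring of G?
Clique number ω(G) = 3 (lower bound: χ ≥ ω).
Odd cycle [4, 6, 10, 8, 7, 5, 11, 2, 9] needs 3 colors (χ ≥ 3).
Vertex 3 is adjacent to every vertex of [2, 4, 5, 6, 7, 8, 9, 10, 11], which already need 3 colors among themselves, so 3 needs a new color (χ ≥ 4).
The coloring below uses 4 colors, so χ(G) = 4.
A valid 4-coloring: color 1: [3]; color 2: [2, 4, 7, 10]; color 3: [5, 6, 8, 9]; color 4: [11].

χ(G) = 4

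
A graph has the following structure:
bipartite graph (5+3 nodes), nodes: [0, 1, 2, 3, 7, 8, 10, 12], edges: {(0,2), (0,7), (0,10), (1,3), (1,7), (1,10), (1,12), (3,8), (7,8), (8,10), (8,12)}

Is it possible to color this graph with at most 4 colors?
A valid 4-coloring: color 1: [0, 1, 8]; color 2: [2, 3, 7, 10, 12].
(χ(G) = 2 ≤ 4.)

Yes, G is 4-colorable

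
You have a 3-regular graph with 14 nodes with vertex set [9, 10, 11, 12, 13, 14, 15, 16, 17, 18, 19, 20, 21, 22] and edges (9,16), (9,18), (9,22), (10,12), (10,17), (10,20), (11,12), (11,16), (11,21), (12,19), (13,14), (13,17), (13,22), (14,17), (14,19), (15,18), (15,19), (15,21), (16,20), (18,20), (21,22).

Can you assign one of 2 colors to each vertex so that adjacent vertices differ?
No, G is not 2-colorable

The clique on vertices [13, 14, 17] has size 3 > 2, so it alone needs 3 colors.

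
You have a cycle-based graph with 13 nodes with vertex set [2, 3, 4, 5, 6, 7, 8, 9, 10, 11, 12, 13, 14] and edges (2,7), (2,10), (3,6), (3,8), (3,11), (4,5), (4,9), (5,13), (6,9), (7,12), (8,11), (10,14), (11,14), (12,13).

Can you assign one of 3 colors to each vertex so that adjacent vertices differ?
Yes, G is 3-colorable

A valid 3-coloring: color 1: [2, 3, 5, 9, 12, 14]; color 2: [4, 6, 7, 10, 11, 13]; color 3: [8].
(χ(G) = 3 ≤ 3.)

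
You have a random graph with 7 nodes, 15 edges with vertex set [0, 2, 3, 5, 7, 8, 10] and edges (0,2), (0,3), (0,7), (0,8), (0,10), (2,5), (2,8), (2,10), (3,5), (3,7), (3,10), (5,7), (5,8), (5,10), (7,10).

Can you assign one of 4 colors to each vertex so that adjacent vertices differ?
A valid 4-coloring: color 1: [0, 5]; color 2: [8, 10]; color 3: [2, 7]; color 4: [3].
(χ(G) = 4 ≤ 4.)

Yes, G is 4-colorable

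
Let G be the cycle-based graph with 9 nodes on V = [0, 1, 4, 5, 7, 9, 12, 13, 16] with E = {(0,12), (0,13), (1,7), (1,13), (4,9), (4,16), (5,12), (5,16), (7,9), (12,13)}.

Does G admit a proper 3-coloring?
Yes, G is 3-colorable

A valid 3-coloring: color 1: [4, 5, 7, 13]; color 2: [1, 9, 12, 16]; color 3: [0].
(χ(G) = 3 ≤ 3.)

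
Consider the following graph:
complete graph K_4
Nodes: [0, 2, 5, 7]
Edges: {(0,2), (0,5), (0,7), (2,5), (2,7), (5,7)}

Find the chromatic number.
χ(G) = 4

Clique number ω(G) = 4 (lower bound: χ ≥ ω).
The clique on [0, 2, 5, 7] has size 4, forcing χ ≥ 4, and the coloring below uses 4 colors, so χ(G) = 4.
A valid 4-coloring: color 1: [7]; color 2: [2]; color 3: [5]; color 4: [0].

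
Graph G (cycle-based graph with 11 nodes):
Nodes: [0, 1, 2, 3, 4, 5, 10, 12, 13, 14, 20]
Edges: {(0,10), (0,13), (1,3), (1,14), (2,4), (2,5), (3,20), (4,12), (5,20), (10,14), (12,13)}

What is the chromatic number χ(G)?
Clique number ω(G) = 2 (lower bound: χ ≥ ω).
Odd cycle [12, 13, 0, 10, 14, 1, 3, 20, 5, 2, 4] needs 3 colors (χ ≥ 3).
The coloring below uses 3 colors, so χ(G) = 3.
A valid 3-coloring: color 1: [0, 2, 3, 12, 14]; color 2: [1, 4, 10, 13, 20]; color 3: [5].

χ(G) = 3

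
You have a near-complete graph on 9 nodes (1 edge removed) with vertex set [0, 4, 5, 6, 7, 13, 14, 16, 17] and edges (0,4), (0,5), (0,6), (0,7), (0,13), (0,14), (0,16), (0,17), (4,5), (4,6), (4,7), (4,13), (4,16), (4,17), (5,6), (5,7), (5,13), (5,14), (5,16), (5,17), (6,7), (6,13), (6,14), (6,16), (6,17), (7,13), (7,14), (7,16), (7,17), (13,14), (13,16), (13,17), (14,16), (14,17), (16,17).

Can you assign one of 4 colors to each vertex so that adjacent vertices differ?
No, G is not 4-colorable

The clique on vertices [0, 4, 5, 6, 7, 13, 16, 17] has size 8 > 4, so it alone needs 8 colors.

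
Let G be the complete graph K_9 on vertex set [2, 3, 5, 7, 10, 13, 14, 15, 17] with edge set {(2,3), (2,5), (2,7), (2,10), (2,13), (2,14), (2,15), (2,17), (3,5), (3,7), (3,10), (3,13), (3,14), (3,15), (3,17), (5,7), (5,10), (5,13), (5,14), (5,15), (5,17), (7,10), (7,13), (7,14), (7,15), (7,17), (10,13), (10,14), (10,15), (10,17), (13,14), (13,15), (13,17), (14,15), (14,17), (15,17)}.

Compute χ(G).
χ(G) = 9

Clique number ω(G) = 9 (lower bound: χ ≥ ω).
The clique on [2, 3, 5, 7, 10, 13, 14, 15, 17] has size 9, forcing χ ≥ 9, and the coloring below uses 9 colors, so χ(G) = 9.
A valid 9-coloring: color 1: [7]; color 2: [3]; color 3: [2]; color 4: [5]; color 5: [15]; color 6: [13]; color 7: [17]; color 8: [10]; color 9: [14].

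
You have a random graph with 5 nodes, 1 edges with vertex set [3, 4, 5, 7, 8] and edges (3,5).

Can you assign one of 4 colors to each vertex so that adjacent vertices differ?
Yes, G is 4-colorable

A valid 4-coloring: color 1: [4, 5, 7, 8]; color 2: [3].
(χ(G) = 2 ≤ 4.)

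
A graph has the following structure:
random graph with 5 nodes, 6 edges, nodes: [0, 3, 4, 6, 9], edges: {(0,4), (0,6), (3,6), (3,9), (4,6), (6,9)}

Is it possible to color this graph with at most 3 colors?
A valid 3-coloring: color 1: [6]; color 2: [0, 9]; color 3: [3, 4].
(χ(G) = 3 ≤ 3.)

Yes, G is 3-colorable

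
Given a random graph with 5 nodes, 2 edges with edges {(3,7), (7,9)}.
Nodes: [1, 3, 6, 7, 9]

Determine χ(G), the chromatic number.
χ(G) = 2

Clique number ω(G) = 2 (lower bound: χ ≥ ω).
The graph is bipartite (no odd cycle), so 2 colors suffice: χ(G) = 2.
A valid 2-coloring: color 1: [1, 6, 7]; color 2: [3, 9].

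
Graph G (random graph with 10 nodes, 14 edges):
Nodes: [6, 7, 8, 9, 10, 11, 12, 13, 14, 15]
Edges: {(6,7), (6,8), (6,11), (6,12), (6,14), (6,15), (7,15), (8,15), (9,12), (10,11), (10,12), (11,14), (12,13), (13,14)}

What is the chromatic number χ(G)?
χ(G) = 3

Clique number ω(G) = 3 (lower bound: χ ≥ ω).
The clique on [6, 11, 14] has size 3, forcing χ ≥ 3, and the coloring below uses 3 colors, so χ(G) = 3.
A valid 3-coloring: color 1: [6, 9, 10, 13]; color 2: [11, 12, 15]; color 3: [7, 8, 14].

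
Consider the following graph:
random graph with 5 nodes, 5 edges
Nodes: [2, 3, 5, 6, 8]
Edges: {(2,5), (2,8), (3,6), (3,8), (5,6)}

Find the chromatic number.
χ(G) = 3

Clique number ω(G) = 2 (lower bound: χ ≥ ω).
Odd cycle [5, 6, 3, 8, 2] needs 3 colors (χ ≥ 3).
The coloring below uses 3 colors, so χ(G) = 3.
A valid 3-coloring: color 1: [6, 8]; color 2: [2, 3]; color 3: [5].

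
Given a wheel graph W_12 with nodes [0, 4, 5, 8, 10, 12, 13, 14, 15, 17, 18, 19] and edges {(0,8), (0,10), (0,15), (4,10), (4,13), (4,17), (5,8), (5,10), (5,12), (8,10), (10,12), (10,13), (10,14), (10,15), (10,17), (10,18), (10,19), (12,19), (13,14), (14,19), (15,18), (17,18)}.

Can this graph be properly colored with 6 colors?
Yes, G is 6-colorable

A valid 6-coloring: color 1: [10]; color 2: [0, 4, 5, 14, 18]; color 3: [8, 12, 13, 15, 17]; color 4: [19].
(χ(G) = 4 ≤ 6.)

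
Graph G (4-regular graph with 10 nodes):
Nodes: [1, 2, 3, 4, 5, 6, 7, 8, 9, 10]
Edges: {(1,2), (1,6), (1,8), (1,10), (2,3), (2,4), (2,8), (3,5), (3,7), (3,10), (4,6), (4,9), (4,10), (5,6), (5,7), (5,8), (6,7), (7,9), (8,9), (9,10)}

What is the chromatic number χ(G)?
χ(G) = 4

Clique number ω(G) = 3 (lower bound: χ ≥ ω).
Suppose a proper 3-coloring c exists. The clique [1, 2, 8] takes 3 distinct colors; by symmetry let c(1) = 1, c(2) = 2, c(8) = 3.
- Vertex 3: neighbors [2] already have colors [2]; try each remaining color.
- Case c(3) = 1:
  - Vertex 5: neighbors [3, 8] already have colors [1, 3] ⇒ c(5) = 2.
  - Vertex 6: neighbors [1, 5] already have colors [1, 2] ⇒ c(6) = 3.
  - Vertex 7: neighbors [3, 5, 6] already have colors [1, 2, 3] — all 3 colors blocked. Contradiction.
- Case c(3) = 3:
  - Vertex 10: neighbors [1, 3] already have colors [1, 3] ⇒ c(10) = 2.
  - Vertex 9: neighbors [10, 8] already have colors [2, 3] ⇒ c(9) = 1.
  - Vertex 7: neighbors [9, 3] already have colors [1, 3] ⇒ c(7) = 2.
  - Vertex 6: neighbors [1, 7] already have colors [1, 2] ⇒ c(6) = 3.
  - Vertex 4: neighbors [9, 2, 6] already have colors [1, 2, 3] — all 3 colors blocked. Contradiction.
Every case ends in a contradiction, so G has no proper 3-coloring (χ ≥ 4).
The coloring below uses 4 colors, so χ(G) = 4.
A valid 4-coloring: color 1: [2, 6, 10]; color 2: [4, 7, 8]; color 3: [1, 5, 9]; color 4: [3].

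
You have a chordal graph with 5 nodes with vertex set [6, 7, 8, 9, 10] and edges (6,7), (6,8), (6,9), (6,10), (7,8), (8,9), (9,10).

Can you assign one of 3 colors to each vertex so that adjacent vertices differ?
Yes, G is 3-colorable

A valid 3-coloring: color 1: [6]; color 2: [8, 10]; color 3: [7, 9].
(χ(G) = 3 ≤ 3.)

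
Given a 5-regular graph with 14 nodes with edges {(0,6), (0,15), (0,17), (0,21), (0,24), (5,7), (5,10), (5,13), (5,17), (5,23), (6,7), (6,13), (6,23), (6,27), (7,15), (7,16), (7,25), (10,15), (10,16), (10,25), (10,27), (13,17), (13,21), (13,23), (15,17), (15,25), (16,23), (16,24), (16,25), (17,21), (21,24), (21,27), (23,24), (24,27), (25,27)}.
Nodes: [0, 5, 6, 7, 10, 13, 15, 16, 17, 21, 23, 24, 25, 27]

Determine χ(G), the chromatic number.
χ(G) = 4

Clique number ω(G) = 3 (lower bound: χ ≥ ω).
Suppose a proper 3-coloring c exists. The clique [0, 15, 17] takes 3 distinct colors; by symmetry let c(0) = 1, c(15) = 2, c(17) = 3.
- Vertex 21: neighbors [0, 17] already have colors [1, 3] ⇒ c(21) = 2.
- Vertex 13: neighbors [21, 17] already have colors [2, 3] ⇒ c(13) = 1.
- Vertex 5: neighbors [13, 17] already have colors [1, 3] ⇒ c(5) = 2.
- Vertex 23: neighbors [13, 5] already have colors [1, 2] ⇒ c(23) = 3.
- Vertex 24: neighbors [0, 21, 23] already have colors [1, 2, 3] — all 3 colors blocked. Contradiction.
The forced assignments end in a contradiction, so G has no proper 3-coloring (χ ≥ 4).
The coloring below uses 4 colors, so χ(G) = 4.
A valid 4-coloring: color 1: [15, 21, 23]; color 2: [0, 13, 16, 27]; color 3: [7, 10, 17, 24]; color 4: [5, 6, 25].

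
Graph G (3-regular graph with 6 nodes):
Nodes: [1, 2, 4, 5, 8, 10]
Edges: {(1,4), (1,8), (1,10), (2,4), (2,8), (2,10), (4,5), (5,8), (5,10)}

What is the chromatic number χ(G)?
Clique number ω(G) = 2 (lower bound: χ ≥ ω).
The graph is bipartite (no odd cycle), so 2 colors suffice: χ(G) = 2.
A valid 2-coloring: color 1: [4, 8, 10]; color 2: [1, 2, 5].

χ(G) = 2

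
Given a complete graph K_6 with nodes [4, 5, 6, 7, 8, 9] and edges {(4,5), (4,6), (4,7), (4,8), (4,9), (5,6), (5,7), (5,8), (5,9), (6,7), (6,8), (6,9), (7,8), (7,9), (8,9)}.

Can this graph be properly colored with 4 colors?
The clique on vertices [4, 5, 6, 7, 8, 9] has size 6 > 4, so it alone needs 6 colors.

No, G is not 4-colorable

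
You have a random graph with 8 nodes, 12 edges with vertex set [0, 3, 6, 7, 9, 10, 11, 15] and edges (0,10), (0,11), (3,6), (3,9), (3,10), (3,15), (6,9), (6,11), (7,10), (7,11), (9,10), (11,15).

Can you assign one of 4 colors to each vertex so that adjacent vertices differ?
Yes, G is 4-colorable

A valid 4-coloring: color 1: [3, 11]; color 2: [6, 10, 15]; color 3: [0, 7, 9].
(χ(G) = 3 ≤ 4.)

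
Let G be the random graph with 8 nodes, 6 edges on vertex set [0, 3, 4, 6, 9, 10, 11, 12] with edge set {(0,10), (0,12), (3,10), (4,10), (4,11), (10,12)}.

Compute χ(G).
χ(G) = 3

Clique number ω(G) = 3 (lower bound: χ ≥ ω).
The clique on [0, 10, 12] has size 3, forcing χ ≥ 3, and the coloring below uses 3 colors, so χ(G) = 3.
A valid 3-coloring: color 1: [6, 9, 10, 11]; color 2: [0, 3, 4]; color 3: [12].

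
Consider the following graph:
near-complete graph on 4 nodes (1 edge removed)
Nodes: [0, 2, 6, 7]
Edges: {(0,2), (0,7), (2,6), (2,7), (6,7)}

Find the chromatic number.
Clique number ω(G) = 3 (lower bound: χ ≥ ω).
The clique on [0, 2, 7] has size 3, forcing χ ≥ 3, and the coloring below uses 3 colors, so χ(G) = 3.
A valid 3-coloring: color 1: [2]; color 2: [7]; color 3: [0, 6].

χ(G) = 3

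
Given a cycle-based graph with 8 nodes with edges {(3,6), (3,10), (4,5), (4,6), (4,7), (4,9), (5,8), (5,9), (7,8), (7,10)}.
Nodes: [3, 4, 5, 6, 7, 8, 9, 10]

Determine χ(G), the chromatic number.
Clique number ω(G) = 3 (lower bound: χ ≥ ω).
The clique on [4, 5, 9] has size 3, forcing χ ≥ 3, and the coloring below uses 3 colors, so χ(G) = 3.
A valid 3-coloring: color 1: [4, 8, 10]; color 2: [3, 5, 7]; color 3: [6, 9].

χ(G) = 3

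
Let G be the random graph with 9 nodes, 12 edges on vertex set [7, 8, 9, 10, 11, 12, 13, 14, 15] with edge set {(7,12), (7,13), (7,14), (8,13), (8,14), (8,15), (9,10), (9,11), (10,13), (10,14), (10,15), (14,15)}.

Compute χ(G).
χ(G) = 3

Clique number ω(G) = 3 (lower bound: χ ≥ ω).
The clique on [8, 14, 15] has size 3, forcing χ ≥ 3, and the coloring below uses 3 colors, so χ(G) = 3.
A valid 3-coloring: color 1: [9, 12, 13, 14]; color 2: [7, 8, 10, 11]; color 3: [15].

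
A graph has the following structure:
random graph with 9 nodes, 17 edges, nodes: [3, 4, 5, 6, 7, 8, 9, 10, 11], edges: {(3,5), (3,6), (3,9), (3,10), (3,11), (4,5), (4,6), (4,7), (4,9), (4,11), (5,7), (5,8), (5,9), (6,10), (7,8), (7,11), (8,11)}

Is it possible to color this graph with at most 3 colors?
A valid 3-coloring: color 1: [3, 4, 8]; color 2: [5, 6, 11]; color 3: [7, 9, 10].
(χ(G) = 3 ≤ 3.)

Yes, G is 3-colorable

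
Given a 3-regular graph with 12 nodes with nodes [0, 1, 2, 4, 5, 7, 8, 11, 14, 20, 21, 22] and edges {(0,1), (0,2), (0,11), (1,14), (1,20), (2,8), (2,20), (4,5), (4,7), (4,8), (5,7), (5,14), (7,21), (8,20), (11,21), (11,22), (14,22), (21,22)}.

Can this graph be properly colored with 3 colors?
Yes, G is 3-colorable

A valid 3-coloring: color 1: [7, 8, 11, 14]; color 2: [1, 2, 4, 21]; color 3: [0, 5, 20, 22].
(χ(G) = 3 ≤ 3.)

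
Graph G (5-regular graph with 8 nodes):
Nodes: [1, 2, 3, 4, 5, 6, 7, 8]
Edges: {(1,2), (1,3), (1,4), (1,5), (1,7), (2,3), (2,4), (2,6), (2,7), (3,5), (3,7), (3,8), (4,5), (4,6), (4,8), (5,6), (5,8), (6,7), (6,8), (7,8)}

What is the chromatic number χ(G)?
Clique number ω(G) = 4 (lower bound: χ ≥ ω).
The clique on [4, 5, 6, 8] has size 4, forcing χ ≥ 4, and the coloring below uses 4 colors, so χ(G) = 4.
A valid 4-coloring: color 1: [2, 8]; color 2: [1, 6]; color 3: [3, 4]; color 4: [5, 7].

χ(G) = 4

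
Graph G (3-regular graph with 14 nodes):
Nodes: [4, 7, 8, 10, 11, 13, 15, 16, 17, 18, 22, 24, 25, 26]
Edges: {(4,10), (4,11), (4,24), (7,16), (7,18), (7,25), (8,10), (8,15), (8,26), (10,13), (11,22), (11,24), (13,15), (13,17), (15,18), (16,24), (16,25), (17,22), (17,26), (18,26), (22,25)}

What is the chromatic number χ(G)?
Clique number ω(G) = 3 (lower bound: χ ≥ ω).
The clique on [4, 11, 24] has size 3, forcing χ ≥ 3, and the coloring below uses 3 colors, so χ(G) = 3.
A valid 3-coloring: color 1: [4, 8, 13, 16, 18, 22]; color 2: [10, 15, 24, 25, 26]; color 3: [7, 11, 17].

χ(G) = 3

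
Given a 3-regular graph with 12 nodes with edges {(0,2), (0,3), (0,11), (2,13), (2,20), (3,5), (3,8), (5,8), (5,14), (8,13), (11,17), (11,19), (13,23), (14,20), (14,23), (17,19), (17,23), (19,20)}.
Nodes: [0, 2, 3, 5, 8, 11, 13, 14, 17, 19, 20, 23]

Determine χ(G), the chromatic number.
Clique number ω(G) = 3 (lower bound: χ ≥ ω).
The clique on [3, 5, 8] has size 3, forcing χ ≥ 3, and the coloring below uses 3 colors, so χ(G) = 3.
A valid 3-coloring: color 1: [0, 8, 19, 23]; color 2: [2, 3, 11, 14]; color 3: [5, 13, 17, 20].

χ(G) = 3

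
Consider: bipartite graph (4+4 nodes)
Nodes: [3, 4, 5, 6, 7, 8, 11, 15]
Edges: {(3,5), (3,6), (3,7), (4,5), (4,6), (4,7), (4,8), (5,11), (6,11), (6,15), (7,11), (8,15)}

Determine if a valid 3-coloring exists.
Yes, G is 3-colorable

A valid 3-coloring: color 1: [3, 4, 11, 15]; color 2: [5, 6, 7, 8].
(χ(G) = 2 ≤ 3.)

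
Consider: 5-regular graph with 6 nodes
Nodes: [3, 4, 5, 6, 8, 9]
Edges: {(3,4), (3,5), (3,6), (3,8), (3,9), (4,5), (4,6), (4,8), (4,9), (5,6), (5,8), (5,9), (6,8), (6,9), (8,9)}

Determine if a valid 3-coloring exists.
The clique on vertices [3, 4, 5, 6, 8, 9] has size 6 > 3, so it alone needs 6 colors.

No, G is not 3-colorable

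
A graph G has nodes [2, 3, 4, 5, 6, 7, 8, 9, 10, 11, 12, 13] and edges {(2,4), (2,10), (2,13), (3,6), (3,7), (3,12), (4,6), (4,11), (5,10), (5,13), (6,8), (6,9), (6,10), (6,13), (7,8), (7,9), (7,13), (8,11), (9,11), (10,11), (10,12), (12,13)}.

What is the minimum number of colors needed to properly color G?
χ(G) = 2

Clique number ω(G) = 2 (lower bound: χ ≥ ω).
The graph is bipartite (no odd cycle), so 2 colors suffice: χ(G) = 2.
A valid 2-coloring: color 1: [2, 5, 6, 7, 11, 12]; color 2: [3, 4, 8, 9, 10, 13].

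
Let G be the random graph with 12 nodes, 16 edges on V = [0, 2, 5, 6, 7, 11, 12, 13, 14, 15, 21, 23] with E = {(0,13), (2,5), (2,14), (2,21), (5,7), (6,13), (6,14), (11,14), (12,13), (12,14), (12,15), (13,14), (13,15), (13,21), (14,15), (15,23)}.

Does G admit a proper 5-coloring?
Yes, G is 5-colorable

A valid 5-coloring: color 1: [0, 5, 14, 21, 23]; color 2: [2, 7, 11, 13]; color 3: [6, 15]; color 4: [12].
(χ(G) = 4 ≤ 5.)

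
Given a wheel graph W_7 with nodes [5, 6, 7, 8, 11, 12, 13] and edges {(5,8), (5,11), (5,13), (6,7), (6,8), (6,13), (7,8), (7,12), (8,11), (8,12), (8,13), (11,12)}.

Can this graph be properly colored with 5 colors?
Yes, G is 5-colorable

A valid 5-coloring: color 1: [8]; color 2: [7, 11, 13]; color 3: [5, 6, 12].
(χ(G) = 3 ≤ 5.)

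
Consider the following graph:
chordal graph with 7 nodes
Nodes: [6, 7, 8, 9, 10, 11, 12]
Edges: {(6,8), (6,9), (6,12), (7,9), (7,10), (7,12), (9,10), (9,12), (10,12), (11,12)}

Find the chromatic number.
Clique number ω(G) = 4 (lower bound: χ ≥ ω).
The clique on [7, 9, 10, 12] has size 4, forcing χ ≥ 4, and the coloring below uses 4 colors, so χ(G) = 4.
A valid 4-coloring: color 1: [8, 12]; color 2: [9, 11]; color 3: [6, 10]; color 4: [7].

χ(G) = 4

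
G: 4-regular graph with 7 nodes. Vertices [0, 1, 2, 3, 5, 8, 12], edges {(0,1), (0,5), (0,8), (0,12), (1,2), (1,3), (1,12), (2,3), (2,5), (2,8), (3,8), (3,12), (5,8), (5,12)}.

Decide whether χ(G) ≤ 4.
A valid 4-coloring: color 1: [1, 5]; color 2: [0, 2]; color 3: [8, 12]; color 4: [3].
(χ(G) = 4 ≤ 4.)

Yes, G is 4-colorable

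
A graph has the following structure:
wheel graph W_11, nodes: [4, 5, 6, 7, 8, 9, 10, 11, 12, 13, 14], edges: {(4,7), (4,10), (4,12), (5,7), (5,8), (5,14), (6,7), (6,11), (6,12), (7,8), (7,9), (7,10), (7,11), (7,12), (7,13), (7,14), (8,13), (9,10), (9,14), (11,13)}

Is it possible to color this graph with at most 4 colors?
A valid 4-coloring: color 1: [7]; color 2: [8, 10, 11, 12, 14]; color 3: [4, 5, 6, 9, 13].
(χ(G) = 3 ≤ 4.)

Yes, G is 4-colorable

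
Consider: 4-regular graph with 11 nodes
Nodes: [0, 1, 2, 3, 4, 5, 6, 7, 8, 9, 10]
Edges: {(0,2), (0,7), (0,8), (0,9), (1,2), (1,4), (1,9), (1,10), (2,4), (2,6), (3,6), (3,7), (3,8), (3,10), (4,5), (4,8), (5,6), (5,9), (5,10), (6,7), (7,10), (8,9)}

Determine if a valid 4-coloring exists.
A valid 4-coloring: color 1: [2, 5, 7, 8]; color 2: [0, 1, 3]; color 3: [4, 6, 9, 10].
(χ(G) = 3 ≤ 4.)

Yes, G is 4-colorable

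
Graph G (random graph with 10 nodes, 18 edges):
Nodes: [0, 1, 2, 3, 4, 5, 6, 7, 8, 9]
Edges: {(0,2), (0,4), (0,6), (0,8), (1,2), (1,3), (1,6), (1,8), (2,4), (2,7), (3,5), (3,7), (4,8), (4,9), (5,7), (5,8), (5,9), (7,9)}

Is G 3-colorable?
Yes, G is 3-colorable

A valid 3-coloring: color 1: [4, 6, 7]; color 2: [2, 3, 8, 9]; color 3: [0, 1, 5].
(χ(G) = 3 ≤ 3.)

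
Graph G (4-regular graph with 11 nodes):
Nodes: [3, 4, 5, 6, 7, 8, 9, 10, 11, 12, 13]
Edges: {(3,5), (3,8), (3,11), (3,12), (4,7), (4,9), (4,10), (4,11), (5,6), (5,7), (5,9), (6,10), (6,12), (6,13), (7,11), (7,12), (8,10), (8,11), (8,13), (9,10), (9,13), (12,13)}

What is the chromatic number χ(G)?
χ(G) = 3

Clique number ω(G) = 3 (lower bound: χ ≥ ω).
The clique on [3, 8, 11] has size 3, forcing χ ≥ 3, and the coloring below uses 3 colors, so χ(G) = 3.
A valid 3-coloring: color 1: [5, 10, 11, 12]; color 2: [3, 4, 13]; color 3: [6, 7, 8, 9].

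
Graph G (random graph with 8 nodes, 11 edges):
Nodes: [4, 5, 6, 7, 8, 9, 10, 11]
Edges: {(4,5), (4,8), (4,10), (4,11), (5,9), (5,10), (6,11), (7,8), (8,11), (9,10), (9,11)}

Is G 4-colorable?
Yes, G is 4-colorable

A valid 4-coloring: color 1: [5, 7, 11]; color 2: [4, 6, 9]; color 3: [8, 10].
(χ(G) = 3 ≤ 4.)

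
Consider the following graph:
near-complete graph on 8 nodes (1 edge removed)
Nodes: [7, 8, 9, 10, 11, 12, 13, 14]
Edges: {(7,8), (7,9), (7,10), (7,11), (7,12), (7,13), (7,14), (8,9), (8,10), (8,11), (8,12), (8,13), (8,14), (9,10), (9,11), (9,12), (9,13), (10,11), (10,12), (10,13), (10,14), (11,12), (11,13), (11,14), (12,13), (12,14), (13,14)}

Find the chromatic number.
Clique number ω(G) = 7 (lower bound: χ ≥ ω).
The clique on [7, 8, 9, 10, 11, 12, 13] has size 7, forcing χ ≥ 7, and the coloring below uses 7 colors, so χ(G) = 7.
A valid 7-coloring: color 1: [12]; color 2: [10]; color 3: [7]; color 4: [13]; color 5: [8]; color 6: [11]; color 7: [9, 14].

χ(G) = 7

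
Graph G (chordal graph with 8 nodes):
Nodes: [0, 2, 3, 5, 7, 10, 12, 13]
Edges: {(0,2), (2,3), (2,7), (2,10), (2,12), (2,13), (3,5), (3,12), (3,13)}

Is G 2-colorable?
No, G is not 2-colorable

The clique on vertices [2, 3, 12] has size 3 > 2, so it alone needs 3 colors.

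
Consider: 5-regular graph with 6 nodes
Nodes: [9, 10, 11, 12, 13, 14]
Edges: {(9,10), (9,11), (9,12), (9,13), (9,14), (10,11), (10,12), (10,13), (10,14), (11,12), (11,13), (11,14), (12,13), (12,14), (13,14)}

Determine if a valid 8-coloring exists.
A valid 8-coloring: color 1: [13]; color 2: [12]; color 3: [10]; color 4: [9]; color 5: [11]; color 6: [14].
(χ(G) = 6 ≤ 8.)

Yes, G is 8-colorable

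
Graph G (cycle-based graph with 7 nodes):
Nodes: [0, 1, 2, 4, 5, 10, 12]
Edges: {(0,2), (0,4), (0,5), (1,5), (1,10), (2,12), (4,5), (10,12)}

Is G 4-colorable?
A valid 4-coloring: color 1: [2, 5, 10]; color 2: [0, 1, 12]; color 3: [4].
(χ(G) = 3 ≤ 4.)

Yes, G is 4-colorable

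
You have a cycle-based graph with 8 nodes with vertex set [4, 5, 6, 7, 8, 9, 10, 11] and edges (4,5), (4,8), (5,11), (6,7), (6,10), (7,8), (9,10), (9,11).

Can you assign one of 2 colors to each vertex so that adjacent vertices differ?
A valid 2-coloring: color 1: [5, 6, 8, 9]; color 2: [4, 7, 10, 11].
(χ(G) = 2 ≤ 2.)

Yes, G is 2-colorable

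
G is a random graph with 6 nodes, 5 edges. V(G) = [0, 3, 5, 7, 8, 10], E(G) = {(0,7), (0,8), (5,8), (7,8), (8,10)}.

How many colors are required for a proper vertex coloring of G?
χ(G) = 3

Clique number ω(G) = 3 (lower bound: χ ≥ ω).
The clique on [0, 7, 8] has size 3, forcing χ ≥ 3, and the coloring below uses 3 colors, so χ(G) = 3.
A valid 3-coloring: color 1: [3, 8]; color 2: [5, 7, 10]; color 3: [0].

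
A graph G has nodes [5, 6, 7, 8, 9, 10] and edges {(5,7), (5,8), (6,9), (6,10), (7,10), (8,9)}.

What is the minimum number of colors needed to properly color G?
Clique number ω(G) = 2 (lower bound: χ ≥ ω).
The graph is bipartite (no odd cycle), so 2 colors suffice: χ(G) = 2.
A valid 2-coloring: color 1: [6, 7, 8]; color 2: [5, 9, 10].

χ(G) = 2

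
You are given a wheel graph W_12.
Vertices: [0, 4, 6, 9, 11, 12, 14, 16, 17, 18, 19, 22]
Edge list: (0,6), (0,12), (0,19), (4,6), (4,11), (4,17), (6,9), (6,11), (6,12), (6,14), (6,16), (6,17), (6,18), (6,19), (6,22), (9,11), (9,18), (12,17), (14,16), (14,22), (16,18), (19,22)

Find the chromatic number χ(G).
χ(G) = 4

Clique number ω(G) = 3 (lower bound: χ ≥ ω).
Odd cycle [16, 14, 22, 19, 0, 12, 17, 4, 11, 9, 18] needs 3 colors (χ ≥ 3).
Vertex 6 is adjacent to every vertex of [0, 4, 9, 11, 12, 14, 16, 17, 18, 19, 22], which already need 3 colors among themselves, so 6 needs a new color (χ ≥ 4).
The coloring below uses 4 colors, so χ(G) = 4.
A valid 4-coloring: color 1: [6]; color 2: [0, 9, 16, 17, 22]; color 3: [4, 12, 14, 18, 19]; color 4: [11].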